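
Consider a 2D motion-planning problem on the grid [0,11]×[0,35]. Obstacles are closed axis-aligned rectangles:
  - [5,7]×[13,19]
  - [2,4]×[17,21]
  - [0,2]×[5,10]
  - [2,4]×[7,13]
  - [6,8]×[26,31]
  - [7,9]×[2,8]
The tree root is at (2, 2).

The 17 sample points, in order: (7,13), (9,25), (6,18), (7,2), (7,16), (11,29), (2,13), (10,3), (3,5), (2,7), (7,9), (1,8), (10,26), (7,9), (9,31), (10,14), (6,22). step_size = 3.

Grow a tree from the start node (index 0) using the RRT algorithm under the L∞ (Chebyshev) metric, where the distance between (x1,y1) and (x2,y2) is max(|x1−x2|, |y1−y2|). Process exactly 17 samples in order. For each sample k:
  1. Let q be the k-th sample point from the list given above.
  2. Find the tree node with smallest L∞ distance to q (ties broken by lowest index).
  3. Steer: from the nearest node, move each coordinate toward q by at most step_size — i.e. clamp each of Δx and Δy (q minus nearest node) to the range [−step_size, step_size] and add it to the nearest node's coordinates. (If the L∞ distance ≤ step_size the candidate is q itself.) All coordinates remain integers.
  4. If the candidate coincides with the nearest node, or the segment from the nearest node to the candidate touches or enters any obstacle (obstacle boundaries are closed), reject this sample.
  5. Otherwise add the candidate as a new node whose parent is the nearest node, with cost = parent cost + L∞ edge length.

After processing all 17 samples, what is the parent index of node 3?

Parent of node 3: 2

1. q=(7,13) nearest=0 d=11 new=(5,5) → add node 1 parent=0 cost=3
2. q=(9,25) nearest=1 d=20 new=(8,8) → blocked by [7,9]×[2,8], reject
3. q=(6,18) nearest=1 d=13 new=(6,8) → add node 2 parent=1 cost=6
4. q=(7,2) nearest=1 d=3 new=(7,2) → blocked by [7,9]×[2,8], reject
5. q=(7,16) nearest=2 d=8 new=(7,11) → add node 3 parent=2 cost=9
6. q=(11,29) nearest=3 d=18 new=(10,14) → add node 4 parent=3 cost=12
7. q=(2,13) nearest=2 d=5 new=(3,11) → blocked by [2,4]×[7,13], reject
8. q=(10,3) nearest=1 d=5 new=(8,3) → blocked by [7,9]×[2,8], reject
9. q=(3,5) nearest=1 d=2 new=(3,5) → add node 5 parent=1 cost=5
10. q=(2,7) nearest=5 d=2 new=(2,7) → blocked by [0,2]×[5,10], reject
11. q=(7,9) nearest=2 d=1 new=(7,9) → add node 6 parent=2 cost=7
12. q=(1,8) nearest=5 d=3 new=(1,8) → blocked by [0,2]×[5,10], reject
13. q=(10,26) nearest=4 d=12 new=(10,17) → add node 7 parent=4 cost=15
14. q=(7,9) nearest=6 d=0 → coincident, reject
15. q=(9,31) nearest=7 d=14 new=(9,20) → add node 8 parent=7 cost=18
16. q=(10,14) nearest=4 d=0 → coincident, reject
17. q=(6,22) nearest=8 d=3 new=(6,22) → add node 9 parent=8 cost=21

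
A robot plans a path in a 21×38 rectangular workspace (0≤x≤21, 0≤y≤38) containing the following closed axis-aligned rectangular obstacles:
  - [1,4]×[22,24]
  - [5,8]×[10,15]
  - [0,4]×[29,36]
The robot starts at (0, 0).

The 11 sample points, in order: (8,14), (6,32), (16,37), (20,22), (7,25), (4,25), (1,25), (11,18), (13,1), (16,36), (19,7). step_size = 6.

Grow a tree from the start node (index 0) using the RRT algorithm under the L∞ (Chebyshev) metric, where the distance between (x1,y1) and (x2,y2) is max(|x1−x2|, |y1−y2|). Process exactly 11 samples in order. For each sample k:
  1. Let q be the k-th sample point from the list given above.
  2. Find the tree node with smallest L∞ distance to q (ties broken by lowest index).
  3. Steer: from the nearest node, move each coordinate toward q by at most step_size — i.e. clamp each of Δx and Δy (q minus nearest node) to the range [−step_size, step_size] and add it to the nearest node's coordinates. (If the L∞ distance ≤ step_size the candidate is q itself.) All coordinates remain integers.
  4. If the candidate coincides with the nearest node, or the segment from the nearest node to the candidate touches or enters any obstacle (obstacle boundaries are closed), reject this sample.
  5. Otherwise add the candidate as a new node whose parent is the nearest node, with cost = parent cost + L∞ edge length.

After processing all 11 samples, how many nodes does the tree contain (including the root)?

Node count: 11

1. q=(8,14) nearest=0 d=14 new=(6,6) → add node 1 parent=0 cost=6
2. q=(6,32) nearest=1 d=26 new=(6,12) → blocked by [5,8]×[10,15], reject
3. q=(16,37) nearest=1 d=31 new=(12,12) → add node 2 parent=1 cost=12
4. q=(20,22) nearest=2 d=10 new=(18,18) → add node 3 parent=2 cost=18
5. q=(7,25) nearest=3 d=11 new=(12,24) → add node 4 parent=3 cost=24
6. q=(4,25) nearest=4 d=8 new=(6,25) → add node 5 parent=4 cost=30
7. q=(1,25) nearest=5 d=5 new=(1,25) → add node 6 parent=5 cost=35
8. q=(11,18) nearest=2 d=6 new=(11,18) → add node 7 parent=2 cost=18
9. q=(13,1) nearest=1 d=7 new=(12,1) → add node 8 parent=1 cost=12
10. q=(16,36) nearest=5 d=11 new=(12,31) → add node 9 parent=5 cost=36
11. q=(19,7) nearest=2 d=7 new=(18,7) → add node 10 parent=2 cost=18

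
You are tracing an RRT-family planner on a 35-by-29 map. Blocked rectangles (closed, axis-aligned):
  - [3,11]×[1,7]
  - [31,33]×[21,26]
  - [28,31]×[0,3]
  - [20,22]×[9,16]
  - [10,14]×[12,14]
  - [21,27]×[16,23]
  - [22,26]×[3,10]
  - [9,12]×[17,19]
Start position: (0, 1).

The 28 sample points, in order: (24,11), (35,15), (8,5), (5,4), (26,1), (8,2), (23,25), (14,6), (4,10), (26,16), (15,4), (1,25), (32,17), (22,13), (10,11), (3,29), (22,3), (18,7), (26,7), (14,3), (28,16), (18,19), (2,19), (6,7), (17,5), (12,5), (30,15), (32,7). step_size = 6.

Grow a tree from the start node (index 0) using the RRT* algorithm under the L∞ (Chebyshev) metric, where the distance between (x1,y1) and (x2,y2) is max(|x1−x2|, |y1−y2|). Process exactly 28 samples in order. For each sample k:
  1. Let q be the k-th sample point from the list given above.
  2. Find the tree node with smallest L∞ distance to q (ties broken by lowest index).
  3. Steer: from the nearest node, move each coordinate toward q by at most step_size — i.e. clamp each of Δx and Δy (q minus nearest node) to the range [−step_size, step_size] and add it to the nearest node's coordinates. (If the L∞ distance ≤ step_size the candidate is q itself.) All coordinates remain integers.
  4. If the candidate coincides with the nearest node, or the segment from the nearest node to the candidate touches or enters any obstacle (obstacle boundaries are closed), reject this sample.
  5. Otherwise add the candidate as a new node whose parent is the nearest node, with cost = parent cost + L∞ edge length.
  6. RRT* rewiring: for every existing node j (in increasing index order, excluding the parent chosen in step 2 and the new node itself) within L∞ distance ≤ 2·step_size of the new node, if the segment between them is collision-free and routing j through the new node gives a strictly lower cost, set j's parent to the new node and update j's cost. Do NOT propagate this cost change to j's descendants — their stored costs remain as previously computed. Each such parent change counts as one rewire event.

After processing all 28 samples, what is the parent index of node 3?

Parent of node 3: 2

1. q=(24,11) nearest=0 d=24 new=(6,7) → blocked by [3,11]×[1,7], reject
2. q=(35,15) nearest=0 d=35 new=(6,7) → blocked by [3,11]×[1,7], reject
3. q=(8,5) nearest=0 d=8 new=(6,5) → blocked by [3,11]×[1,7], reject
4. q=(5,4) nearest=0 d=5 new=(5,4) → blocked by [3,11]×[1,7], reject
5. q=(26,1) nearest=0 d=26 new=(6,1) → blocked by [3,11]×[1,7], reject
6. q=(8,2) nearest=0 d=8 new=(6,2) → blocked by [3,11]×[1,7], reject
7. q=(23,25) nearest=0 d=24 new=(6,7) → blocked by [3,11]×[1,7], reject
8. q=(14,6) nearest=0 d=14 new=(6,6) → blocked by [3,11]×[1,7], reject
9. q=(4,10) nearest=0 d=9 new=(4,7) → blocked by [3,11]×[1,7], reject
10. q=(26,16) nearest=0 d=26 new=(6,7) → blocked by [3,11]×[1,7], reject
11. q=(15,4) nearest=0 d=15 new=(6,4) → blocked by [3,11]×[1,7], reject
12. q=(1,25) nearest=0 d=24 new=(1,7) → add node 1 parent=0 cost=6
13. q=(32,17) nearest=1 d=31 new=(7,13) → add node 2 parent=1 cost=12
14. q=(22,13) nearest=2 d=15 new=(13,13) → blocked by [10,14]×[12,14], reject
15. q=(10,11) nearest=2 d=3 new=(10,11) → add node 3 parent=2 cost=15
16. q=(3,29) nearest=2 d=16 new=(3,19) → add node 4 parent=2 cost=18
17. q=(22,3) nearest=3 d=12 new=(16,5) → add node 5 parent=3 cost=21
18. q=(18,7) nearest=5 d=2 new=(18,7) → add node 6 parent=5 cost=23
19. q=(26,7) nearest=6 d=8 new=(24,7) → blocked by [22,26]×[3,10], reject
20. q=(14,3) nearest=5 d=2 new=(14,3) → add node 7 parent=5 cost=23
21. q=(28,16) nearest=6 d=10 new=(24,13) → blocked by [20,22]×[9,16], reject
22. q=(18,19) nearest=3 d=8 new=(16,17) → blocked by [10,14]×[12,14], reject
23. q=(2,19) nearest=4 d=1 new=(2,19) → add node 8 parent=4 cost=19
24. q=(6,7) nearest=3 d=4 new=(6,7) → blocked by [3,11]×[1,7], reject
25. q=(17,5) nearest=5 d=1 new=(17,5) → add node 9 parent=5 cost=22
26. q=(12,5) nearest=7 d=2 new=(12,5) → add node 10 parent=7 cost=25
27. q=(30,15) nearest=6 d=12 new=(24,13) → blocked by [20,22]×[9,16], reject
28. q=(32,7) nearest=6 d=14 new=(24,7) → blocked by [22,26]×[3,10], reject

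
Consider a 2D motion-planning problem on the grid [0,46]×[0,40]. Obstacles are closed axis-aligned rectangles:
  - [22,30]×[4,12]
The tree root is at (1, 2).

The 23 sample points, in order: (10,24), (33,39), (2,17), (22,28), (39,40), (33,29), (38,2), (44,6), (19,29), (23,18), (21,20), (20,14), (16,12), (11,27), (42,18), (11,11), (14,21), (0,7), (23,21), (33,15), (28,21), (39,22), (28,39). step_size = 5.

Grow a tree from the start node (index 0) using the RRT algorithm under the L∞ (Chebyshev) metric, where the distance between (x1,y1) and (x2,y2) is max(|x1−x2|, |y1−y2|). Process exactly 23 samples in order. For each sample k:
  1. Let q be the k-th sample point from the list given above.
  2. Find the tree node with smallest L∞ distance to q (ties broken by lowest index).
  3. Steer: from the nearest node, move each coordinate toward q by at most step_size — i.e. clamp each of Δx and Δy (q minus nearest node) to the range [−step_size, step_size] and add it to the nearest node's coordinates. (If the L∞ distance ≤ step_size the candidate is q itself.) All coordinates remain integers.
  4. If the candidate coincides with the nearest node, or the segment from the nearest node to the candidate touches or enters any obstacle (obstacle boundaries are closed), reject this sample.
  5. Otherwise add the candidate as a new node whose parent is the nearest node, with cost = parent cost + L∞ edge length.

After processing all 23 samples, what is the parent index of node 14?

1. q=(10,24) nearest=0 d=22 new=(6,7) → add node 1 parent=0 cost=5
2. q=(33,39) nearest=1 d=32 new=(11,12) → add node 2 parent=1 cost=10
3. q=(2,17) nearest=2 d=9 new=(6,17) → add node 3 parent=2 cost=15
4. q=(22,28) nearest=2 d=16 new=(16,17) → add node 4 parent=2 cost=15
5. q=(39,40) nearest=4 d=23 new=(21,22) → add node 5 parent=4 cost=20
6. q=(33,29) nearest=5 d=12 new=(26,27) → add node 6 parent=5 cost=25
7. q=(38,2) nearest=5 d=20 new=(26,17) → add node 7 parent=5 cost=25
8. q=(44,6) nearest=7 d=18 new=(31,12) → add node 8 parent=7 cost=30
9. q=(19,29) nearest=5 d=7 new=(19,27) → add node 9 parent=5 cost=25
10. q=(23,18) nearest=7 d=3 new=(23,18) → add node 10 parent=7 cost=28
11. q=(21,20) nearest=5 d=2 new=(21,20) → add node 11 parent=5 cost=22
12. q=(20,14) nearest=4 d=4 new=(20,14) → add node 12 parent=4 cost=19
13. q=(16,12) nearest=12 d=4 new=(16,12) → add node 13 parent=12 cost=23
14. q=(11,27) nearest=9 d=8 new=(14,27) → add node 14 parent=9 cost=30
15. q=(42,18) nearest=8 d=11 new=(36,17) → add node 15 parent=8 cost=35
16. q=(11,11) nearest=2 d=1 new=(11,11) → add node 16 parent=2 cost=11
17. q=(14,21) nearest=4 d=4 new=(14,21) → add node 17 parent=4 cost=19
18. q=(0,7) nearest=0 d=5 new=(0,7) → add node 18 parent=0 cost=5
19. q=(23,21) nearest=5 d=2 new=(23,21) → add node 19 parent=5 cost=22
20. q=(33,15) nearest=8 d=3 new=(33,15) → add node 20 parent=8 cost=33
21. q=(28,21) nearest=7 d=4 new=(28,21) → add node 21 parent=7 cost=29
22. q=(39,22) nearest=15 d=5 new=(39,22) → add node 22 parent=15 cost=40
23. q=(28,39) nearest=6 d=12 new=(28,32) → add node 23 parent=6 cost=30

Parent of node 14: 9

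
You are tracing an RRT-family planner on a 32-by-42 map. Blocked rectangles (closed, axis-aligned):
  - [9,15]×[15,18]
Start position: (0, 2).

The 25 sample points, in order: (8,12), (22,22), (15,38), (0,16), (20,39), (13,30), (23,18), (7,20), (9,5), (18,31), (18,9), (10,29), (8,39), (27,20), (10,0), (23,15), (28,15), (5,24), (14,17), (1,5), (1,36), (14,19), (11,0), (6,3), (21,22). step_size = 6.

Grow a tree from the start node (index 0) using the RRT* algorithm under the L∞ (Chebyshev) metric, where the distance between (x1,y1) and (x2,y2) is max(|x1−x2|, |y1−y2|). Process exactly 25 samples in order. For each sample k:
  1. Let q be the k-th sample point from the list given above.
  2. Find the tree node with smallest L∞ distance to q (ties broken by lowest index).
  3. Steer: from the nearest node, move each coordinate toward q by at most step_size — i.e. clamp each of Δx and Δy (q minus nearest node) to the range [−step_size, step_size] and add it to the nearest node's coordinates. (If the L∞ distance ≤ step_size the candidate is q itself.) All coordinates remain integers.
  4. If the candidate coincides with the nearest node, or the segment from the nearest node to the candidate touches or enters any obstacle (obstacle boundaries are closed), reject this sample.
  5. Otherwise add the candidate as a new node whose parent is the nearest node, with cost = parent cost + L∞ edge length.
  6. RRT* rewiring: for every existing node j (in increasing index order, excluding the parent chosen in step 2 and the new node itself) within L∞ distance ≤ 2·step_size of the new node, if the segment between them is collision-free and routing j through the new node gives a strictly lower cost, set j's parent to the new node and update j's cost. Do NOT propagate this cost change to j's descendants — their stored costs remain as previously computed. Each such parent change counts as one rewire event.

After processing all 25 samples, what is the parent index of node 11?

1. q=(8,12) nearest=0 d=10 new=(6,8) → add node 1 parent=0 cost=6
2. q=(22,22) nearest=1 d=16 new=(12,14) → add node 2 parent=1 cost=12
3. q=(15,38) nearest=2 d=24 new=(15,20) → blocked by [9,15]×[15,18], reject
4. q=(0,16) nearest=1 d=8 new=(0,14) → add node 3 parent=1 cost=12
5. q=(20,39) nearest=2 d=25 new=(18,20) → blocked by [9,15]×[15,18], reject
6. q=(13,30) nearest=2 d=16 new=(13,20) → blocked by [9,15]×[15,18], reject
7. q=(23,18) nearest=2 d=11 new=(18,18) → blocked by [9,15]×[15,18], reject
8. q=(7,20) nearest=2 d=6 new=(7,20) → blocked by [9,15]×[15,18], reject
9. q=(9,5) nearest=1 d=3 new=(9,5) → add node 4 parent=1 cost=9
10. q=(18,31) nearest=2 d=17 new=(18,20) → blocked by [9,15]×[15,18], reject
11. q=(18,9) nearest=2 d=6 new=(18,9) → add node 5 parent=2 cost=18
12. q=(10,29) nearest=2 d=15 new=(10,20) → blocked by [9,15]×[15,18], reject
13. q=(8,39) nearest=2 d=25 new=(8,20) → blocked by [9,15]×[15,18], reject
14. q=(27,20) nearest=5 d=11 new=(24,15) → add node 6 parent=5 cost=24
15. q=(10,0) nearest=4 d=5 new=(10,0) → add node 7 parent=4 cost=14
16. q=(23,15) nearest=6 d=1 new=(23,15) → add node 8 parent=6 cost=25
17. q=(28,15) nearest=6 d=4 new=(28,15) → add node 9 parent=6 cost=28
18. q=(5,24) nearest=2 d=10 new=(6,20) → blocked by [9,15]×[15,18], reject
19. q=(14,17) nearest=2 d=3 new=(14,17) → blocked by [9,15]×[15,18], reject
20. q=(1,5) nearest=0 d=3 new=(1,5) → add node 10 parent=0 cost=3; rewire 7→10 (12<14)
21. q=(1,36) nearest=2 d=22 new=(6,20) → blocked by [9,15]×[15,18], reject
22. q=(14,19) nearest=2 d=5 new=(14,19) → blocked by [9,15]×[15,18], reject
23. q=(11,0) nearest=7 d=1 new=(11,0) → add node 11 parent=7 cost=13
24. q=(6,3) nearest=4 d=3 new=(6,3) → add node 12 parent=4 cost=12
25. q=(21,22) nearest=6 d=7 new=(21,21) → add node 13 parent=6 cost=30

Parent of node 11: 7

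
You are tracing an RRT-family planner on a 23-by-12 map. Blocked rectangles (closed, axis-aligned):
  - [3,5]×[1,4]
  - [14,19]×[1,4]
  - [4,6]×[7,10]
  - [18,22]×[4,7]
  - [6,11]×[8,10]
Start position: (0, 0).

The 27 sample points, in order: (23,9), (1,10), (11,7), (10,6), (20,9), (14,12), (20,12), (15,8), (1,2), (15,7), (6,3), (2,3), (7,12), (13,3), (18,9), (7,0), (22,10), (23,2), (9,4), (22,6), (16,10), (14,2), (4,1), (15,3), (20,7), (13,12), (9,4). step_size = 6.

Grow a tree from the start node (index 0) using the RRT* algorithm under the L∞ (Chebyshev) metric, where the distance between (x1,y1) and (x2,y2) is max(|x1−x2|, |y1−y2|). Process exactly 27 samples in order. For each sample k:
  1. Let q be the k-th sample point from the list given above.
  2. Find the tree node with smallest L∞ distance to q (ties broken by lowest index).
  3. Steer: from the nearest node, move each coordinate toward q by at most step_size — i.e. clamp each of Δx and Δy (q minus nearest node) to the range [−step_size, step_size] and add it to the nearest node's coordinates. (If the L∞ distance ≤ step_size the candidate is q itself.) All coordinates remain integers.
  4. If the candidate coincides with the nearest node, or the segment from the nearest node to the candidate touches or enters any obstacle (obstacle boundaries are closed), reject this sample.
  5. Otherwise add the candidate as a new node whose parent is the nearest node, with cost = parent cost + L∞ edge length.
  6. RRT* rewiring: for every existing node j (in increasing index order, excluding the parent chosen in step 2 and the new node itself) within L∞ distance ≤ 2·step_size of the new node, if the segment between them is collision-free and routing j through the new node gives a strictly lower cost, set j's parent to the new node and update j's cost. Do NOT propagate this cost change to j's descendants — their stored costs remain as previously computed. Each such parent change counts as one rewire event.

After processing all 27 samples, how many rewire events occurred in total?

Rewire events: 1

1. q=(23,9) nearest=0 d=23 new=(6,6) → blocked by [3,5]×[1,4], reject
2. q=(1,10) nearest=0 d=10 new=(1,6) → add node 1 parent=0 cost=6
3. q=(11,7) nearest=1 d=10 new=(7,7) → add node 2 parent=1 cost=12
4. q=(10,6) nearest=2 d=3 new=(10,6) → add node 3 parent=2 cost=15
5. q=(20,9) nearest=3 d=10 new=(16,9) → add node 4 parent=3 cost=21
6. q=(14,12) nearest=4 d=3 new=(14,12) → add node 5 parent=4 cost=24
7. q=(20,12) nearest=4 d=4 new=(20,12) → add node 6 parent=4 cost=25
8. q=(15,8) nearest=4 d=1 new=(15,8) → add node 7 parent=4 cost=22
9. q=(1,2) nearest=0 d=2 new=(1,2) → add node 8 parent=0 cost=2
10. q=(15,7) nearest=7 d=1 new=(15,7) → add node 9 parent=7 cost=23
11. q=(6,3) nearest=2 d=4 new=(6,3) → add node 10 parent=2 cost=16
12. q=(2,3) nearest=8 d=1 new=(2,3) → add node 11 parent=8 cost=3
13. q=(7,12) nearest=2 d=5 new=(7,12) → blocked by [6,11]×[8,10], reject
14. q=(13,3) nearest=3 d=3 new=(13,3) → add node 12 parent=3 cost=18; rewire 9→12 (22<23)
15. q=(18,9) nearest=4 d=2 new=(18,9) → add node 13 parent=4 cost=23
16. q=(7,0) nearest=10 d=3 new=(7,0) → add node 14 parent=10 cost=19
17. q=(22,10) nearest=6 d=2 new=(22,10) → add node 15 parent=6 cost=27
18. q=(23,2) nearest=4 d=7 new=(22,3) → blocked by [18,22]×[4,7], reject
19. q=(9,4) nearest=3 d=2 new=(9,4) → add node 16 parent=3 cost=17
20. q=(22,6) nearest=13 d=4 new=(22,6) → blocked by [18,22]×[4,7], reject
21. q=(16,10) nearest=4 d=1 new=(16,10) → add node 17 parent=4 cost=22
22. q=(14,2) nearest=12 d=1 new=(14,2) → blocked by [14,19]×[1,4], reject
23. q=(4,1) nearest=10 d=2 new=(4,1) → blocked by [3,5]×[1,4], reject
24. q=(15,3) nearest=12 d=2 new=(15,3) → blocked by [14,19]×[1,4], reject
25. q=(20,7) nearest=13 d=2 new=(20,7) → blocked by [18,22]×[4,7], reject
26. q=(13,12) nearest=5 d=1 new=(13,12) → add node 18 parent=5 cost=25
27. q=(9,4) nearest=16 d=0 → coincident, reject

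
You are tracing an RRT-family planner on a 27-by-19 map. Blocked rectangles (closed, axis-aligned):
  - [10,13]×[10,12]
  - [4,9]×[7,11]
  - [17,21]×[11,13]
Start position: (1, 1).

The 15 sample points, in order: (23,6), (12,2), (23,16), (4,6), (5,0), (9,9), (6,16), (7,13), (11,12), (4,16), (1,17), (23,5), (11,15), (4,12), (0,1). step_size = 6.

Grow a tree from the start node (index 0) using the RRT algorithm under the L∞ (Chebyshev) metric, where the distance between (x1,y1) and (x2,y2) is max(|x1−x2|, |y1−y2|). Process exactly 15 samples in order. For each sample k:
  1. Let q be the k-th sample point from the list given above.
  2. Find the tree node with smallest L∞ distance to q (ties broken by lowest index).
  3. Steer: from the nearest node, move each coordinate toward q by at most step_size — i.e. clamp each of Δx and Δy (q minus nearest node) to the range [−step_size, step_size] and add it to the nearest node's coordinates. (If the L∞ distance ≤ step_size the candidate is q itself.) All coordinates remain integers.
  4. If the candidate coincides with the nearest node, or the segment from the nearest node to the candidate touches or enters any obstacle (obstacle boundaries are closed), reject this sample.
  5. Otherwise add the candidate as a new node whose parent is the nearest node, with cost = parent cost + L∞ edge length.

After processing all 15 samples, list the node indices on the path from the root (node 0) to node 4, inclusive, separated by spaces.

Path: 0 1 4

1. q=(23,6) nearest=0 d=22 new=(7,6) → add node 1 parent=0 cost=6
2. q=(12,2) nearest=1 d=5 new=(12,2) → add node 2 parent=1 cost=11
3. q=(23,16) nearest=2 d=14 new=(18,8) → add node 3 parent=2 cost=17
4. q=(4,6) nearest=1 d=3 new=(4,6) → add node 4 parent=1 cost=9
5. q=(5,0) nearest=0 d=4 new=(5,0) → add node 5 parent=0 cost=4
6. q=(9,9) nearest=1 d=3 new=(9,9) → blocked by [4,9]×[7,11], reject
7. q=(6,16) nearest=1 d=10 new=(6,12) → blocked by [4,9]×[7,11], reject
8. q=(7,13) nearest=1 d=7 new=(7,12) → blocked by [4,9]×[7,11], reject
9. q=(11,12) nearest=1 d=6 new=(11,12) → blocked by [10,13]×[10,12], reject
10. q=(4,16) nearest=1 d=10 new=(4,12) → blocked by [4,9]×[7,11], reject
11. q=(1,17) nearest=1 d=11 new=(1,12) → blocked by [4,9]×[7,11], reject
12. q=(23,5) nearest=3 d=5 new=(23,5) → add node 6 parent=3 cost=22
13. q=(11,15) nearest=3 d=7 new=(12,14) → add node 7 parent=3 cost=23
14. q=(4,12) nearest=1 d=6 new=(4,12) → blocked by [4,9]×[7,11], reject
15. q=(0,1) nearest=0 d=1 new=(0,1) → add node 8 parent=0 cost=1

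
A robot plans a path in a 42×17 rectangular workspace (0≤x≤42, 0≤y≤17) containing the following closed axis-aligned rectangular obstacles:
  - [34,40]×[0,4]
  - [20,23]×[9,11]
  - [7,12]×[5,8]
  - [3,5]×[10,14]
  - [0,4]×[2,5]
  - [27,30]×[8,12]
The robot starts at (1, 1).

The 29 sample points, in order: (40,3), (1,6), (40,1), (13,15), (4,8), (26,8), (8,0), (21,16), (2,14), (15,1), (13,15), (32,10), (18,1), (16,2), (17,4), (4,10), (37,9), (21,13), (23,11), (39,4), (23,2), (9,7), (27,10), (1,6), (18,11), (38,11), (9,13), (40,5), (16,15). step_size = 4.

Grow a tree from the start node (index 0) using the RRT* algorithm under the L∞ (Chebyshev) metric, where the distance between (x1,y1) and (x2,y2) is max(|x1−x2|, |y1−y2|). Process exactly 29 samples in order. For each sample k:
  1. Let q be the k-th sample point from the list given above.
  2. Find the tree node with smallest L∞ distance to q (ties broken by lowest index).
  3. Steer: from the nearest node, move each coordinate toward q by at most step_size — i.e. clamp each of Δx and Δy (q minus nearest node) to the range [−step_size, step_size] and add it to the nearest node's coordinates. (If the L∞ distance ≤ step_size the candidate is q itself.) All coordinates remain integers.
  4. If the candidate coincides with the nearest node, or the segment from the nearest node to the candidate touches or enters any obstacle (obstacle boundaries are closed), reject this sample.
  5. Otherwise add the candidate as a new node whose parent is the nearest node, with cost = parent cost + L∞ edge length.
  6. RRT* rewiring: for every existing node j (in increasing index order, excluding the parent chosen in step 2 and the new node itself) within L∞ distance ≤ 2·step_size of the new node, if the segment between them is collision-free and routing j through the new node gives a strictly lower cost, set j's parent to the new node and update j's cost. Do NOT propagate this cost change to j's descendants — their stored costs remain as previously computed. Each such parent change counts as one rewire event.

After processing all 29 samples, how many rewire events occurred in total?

1. q=(40,3) nearest=0 d=39 new=(5,3) → blocked by [0,4]×[2,5], reject
2. q=(1,6) nearest=0 d=5 new=(1,5) → blocked by [0,4]×[2,5], reject
3. q=(40,1) nearest=0 d=39 new=(5,1) → add node 1 parent=0 cost=4
4. q=(13,15) nearest=0 d=14 new=(5,5) → blocked by [0,4]×[2,5], reject
5. q=(4,8) nearest=0 d=7 new=(4,5) → blocked by [0,4]×[2,5], reject
6. q=(26,8) nearest=1 d=21 new=(9,5) → blocked by [7,12]×[5,8], reject
7. q=(8,0) nearest=1 d=3 new=(8,0) → add node 2 parent=1 cost=7
8. q=(21,16) nearest=1 d=16 new=(9,5) → blocked by [7,12]×[5,8], reject
9. q=(2,14) nearest=0 d=13 new=(2,5) → blocked by [0,4]×[2,5], reject
10. q=(15,1) nearest=2 d=7 new=(12,1) → add node 3 parent=2 cost=11
11. q=(13,15) nearest=0 d=14 new=(5,5) → blocked by [0,4]×[2,5], reject
12. q=(32,10) nearest=3 d=20 new=(16,5) → add node 4 parent=3 cost=15
13. q=(18,1) nearest=4 d=4 new=(18,1) → add node 5 parent=4 cost=19
14. q=(16,2) nearest=5 d=2 new=(16,2) → add node 6 parent=5 cost=21
15. q=(17,4) nearest=4 d=1 new=(17,4) → add node 7 parent=4 cost=16; rewire 6→7 (18<21)
16. q=(4,10) nearest=0 d=9 new=(4,5) → blocked by [0,4]×[2,5], reject
17. q=(37,9) nearest=5 d=19 new=(22,5) → add node 8 parent=5 cost=23
18. q=(21,13) nearest=4 d=8 new=(20,9) → blocked by [20,23]×[9,11], reject
19. q=(23,11) nearest=8 d=6 new=(23,9) → blocked by [20,23]×[9,11], reject
20. q=(39,4) nearest=8 d=17 new=(26,4) → add node 9 parent=8 cost=27
21. q=(23,2) nearest=8 d=3 new=(23,2) → add node 10 parent=8 cost=26
22. q=(9,7) nearest=1 d=6 new=(9,5) → blocked by [7,12]×[5,8], reject
23. q=(27,10) nearest=8 d=5 new=(26,9) → add node 11 parent=8 cost=27
24. q=(1,6) nearest=0 d=5 new=(1,5) → blocked by [0,4]×[2,5], reject
25. q=(18,11) nearest=4 d=6 new=(18,9) → add node 12 parent=4 cost=19
26. q=(38,11) nearest=9 d=12 new=(30,8) → blocked by [27,30]×[8,12], reject
27. q=(9,13) nearest=4 d=8 new=(12,9) → add node 13 parent=4 cost=19
28. q=(40,5) nearest=9 d=14 new=(30,5) → add node 14 parent=9 cost=31
29. q=(16,15) nearest=12 d=6 new=(16,13) → add node 15 parent=12 cost=23

Rewire events: 1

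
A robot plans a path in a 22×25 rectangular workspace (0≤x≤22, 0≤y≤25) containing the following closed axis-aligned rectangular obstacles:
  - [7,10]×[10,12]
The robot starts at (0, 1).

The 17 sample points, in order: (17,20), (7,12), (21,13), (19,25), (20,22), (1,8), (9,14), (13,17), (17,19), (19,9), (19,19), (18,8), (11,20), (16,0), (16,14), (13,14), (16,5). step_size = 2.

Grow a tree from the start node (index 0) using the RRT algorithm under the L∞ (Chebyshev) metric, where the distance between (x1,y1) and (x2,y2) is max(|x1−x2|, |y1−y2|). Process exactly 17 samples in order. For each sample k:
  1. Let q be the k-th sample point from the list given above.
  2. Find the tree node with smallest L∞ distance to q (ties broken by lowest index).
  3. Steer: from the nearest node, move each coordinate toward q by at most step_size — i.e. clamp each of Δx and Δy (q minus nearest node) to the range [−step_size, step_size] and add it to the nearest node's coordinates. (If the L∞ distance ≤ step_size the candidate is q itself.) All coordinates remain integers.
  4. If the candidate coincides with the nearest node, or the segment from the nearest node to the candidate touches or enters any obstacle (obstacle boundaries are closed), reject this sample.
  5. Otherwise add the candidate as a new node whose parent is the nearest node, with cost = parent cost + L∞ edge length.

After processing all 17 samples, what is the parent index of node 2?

Parent of node 2: 1

1. q=(17,20) nearest=0 d=19 new=(2,3) → add node 1 parent=0 cost=2
2. q=(7,12) nearest=1 d=9 new=(4,5) → add node 2 parent=1 cost=4
3. q=(21,13) nearest=2 d=17 new=(6,7) → add node 3 parent=2 cost=6
4. q=(19,25) nearest=3 d=18 new=(8,9) → add node 4 parent=3 cost=8
5. q=(20,22) nearest=4 d=13 new=(10,11) → blocked by [7,10]×[10,12], reject
6. q=(1,8) nearest=2 d=3 new=(2,7) → add node 5 parent=2 cost=6
7. q=(9,14) nearest=4 d=5 new=(9,11) → blocked by [7,10]×[10,12], reject
8. q=(13,17) nearest=4 d=8 new=(10,11) → blocked by [7,10]×[10,12], reject
9. q=(17,19) nearest=4 d=10 new=(10,11) → blocked by [7,10]×[10,12], reject
10. q=(19,9) nearest=4 d=11 new=(10,9) → add node 6 parent=4 cost=10
11. q=(19,19) nearest=6 d=10 new=(12,11) → add node 7 parent=6 cost=12
12. q=(18,8) nearest=7 d=6 new=(14,9) → add node 8 parent=7 cost=14
13. q=(11,20) nearest=7 d=9 new=(11,13) → add node 9 parent=7 cost=14
14. q=(16,0) nearest=4 d=9 new=(10,7) → add node 10 parent=4 cost=10
15. q=(16,14) nearest=7 d=4 new=(14,13) → add node 11 parent=7 cost=14
16. q=(13,14) nearest=11 d=1 new=(13,14) → add node 12 parent=11 cost=15
17. q=(16,5) nearest=8 d=4 new=(16,7) → add node 13 parent=8 cost=16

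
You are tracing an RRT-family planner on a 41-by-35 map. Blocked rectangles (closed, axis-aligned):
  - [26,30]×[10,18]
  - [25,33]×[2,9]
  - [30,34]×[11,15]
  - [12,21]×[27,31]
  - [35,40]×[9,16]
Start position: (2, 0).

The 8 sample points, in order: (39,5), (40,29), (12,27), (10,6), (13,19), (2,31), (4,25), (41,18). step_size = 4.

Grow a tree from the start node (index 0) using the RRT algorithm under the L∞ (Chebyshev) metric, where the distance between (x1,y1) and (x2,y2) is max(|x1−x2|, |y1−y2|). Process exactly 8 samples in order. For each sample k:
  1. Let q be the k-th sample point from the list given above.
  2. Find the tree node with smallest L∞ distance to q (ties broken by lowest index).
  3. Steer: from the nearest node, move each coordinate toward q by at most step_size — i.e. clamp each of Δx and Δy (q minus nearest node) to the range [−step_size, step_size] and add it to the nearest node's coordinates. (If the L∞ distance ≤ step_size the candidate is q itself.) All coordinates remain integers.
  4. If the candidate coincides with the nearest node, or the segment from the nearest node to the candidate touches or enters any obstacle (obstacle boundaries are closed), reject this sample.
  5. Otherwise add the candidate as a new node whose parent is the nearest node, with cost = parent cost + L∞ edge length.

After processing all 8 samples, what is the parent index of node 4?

1. q=(39,5) nearest=0 d=37 new=(6,4) → add node 1 parent=0 cost=4
2. q=(40,29) nearest=1 d=34 new=(10,8) → add node 2 parent=1 cost=8
3. q=(12,27) nearest=2 d=19 new=(12,12) → add node 3 parent=2 cost=12
4. q=(10,6) nearest=2 d=2 new=(10,6) → add node 4 parent=2 cost=10
5. q=(13,19) nearest=3 d=7 new=(13,16) → add node 5 parent=3 cost=16
6. q=(2,31) nearest=5 d=15 new=(9,20) → add node 6 parent=5 cost=20
7. q=(4,25) nearest=6 d=5 new=(5,24) → add node 7 parent=6 cost=24
8. q=(41,18) nearest=5 d=28 new=(17,18) → add node 8 parent=5 cost=20

Parent of node 4: 2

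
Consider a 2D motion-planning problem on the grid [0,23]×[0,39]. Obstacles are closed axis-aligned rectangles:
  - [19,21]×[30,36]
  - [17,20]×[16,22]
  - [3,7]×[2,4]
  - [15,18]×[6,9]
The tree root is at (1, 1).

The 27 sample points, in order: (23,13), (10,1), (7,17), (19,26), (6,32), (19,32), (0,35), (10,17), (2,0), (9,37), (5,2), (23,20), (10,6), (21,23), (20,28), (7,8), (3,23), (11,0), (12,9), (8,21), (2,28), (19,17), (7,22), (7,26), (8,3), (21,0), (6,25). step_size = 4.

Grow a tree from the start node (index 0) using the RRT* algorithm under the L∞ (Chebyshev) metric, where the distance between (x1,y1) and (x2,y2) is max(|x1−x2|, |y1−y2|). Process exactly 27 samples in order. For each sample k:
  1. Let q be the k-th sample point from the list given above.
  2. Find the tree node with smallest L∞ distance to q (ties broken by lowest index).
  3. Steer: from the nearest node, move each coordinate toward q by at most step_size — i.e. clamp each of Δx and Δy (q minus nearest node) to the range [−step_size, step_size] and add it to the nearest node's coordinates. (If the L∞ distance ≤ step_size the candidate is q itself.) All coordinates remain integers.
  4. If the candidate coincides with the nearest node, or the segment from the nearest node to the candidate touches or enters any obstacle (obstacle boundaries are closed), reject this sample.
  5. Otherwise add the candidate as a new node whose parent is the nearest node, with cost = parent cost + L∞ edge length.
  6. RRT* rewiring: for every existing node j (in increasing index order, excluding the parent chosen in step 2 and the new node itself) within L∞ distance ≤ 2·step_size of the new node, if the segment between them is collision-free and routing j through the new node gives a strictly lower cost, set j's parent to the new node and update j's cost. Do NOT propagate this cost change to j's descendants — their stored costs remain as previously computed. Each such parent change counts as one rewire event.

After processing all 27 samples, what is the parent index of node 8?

Parent of node 8: 3

1. q=(23,13) nearest=0 d=22 new=(5,5) → blocked by [3,7]×[2,4], reject
2. q=(10,1) nearest=0 d=9 new=(5,1) → add node 1 parent=0 cost=4
3. q=(7,17) nearest=0 d=16 new=(5,5) → blocked by [3,7]×[2,4], reject
4. q=(19,26) nearest=0 d=25 new=(5,5) → blocked by [3,7]×[2,4], reject
5. q=(6,32) nearest=0 d=31 new=(5,5) → blocked by [3,7]×[2,4], reject
6. q=(19,32) nearest=0 d=31 new=(5,5) → blocked by [3,7]×[2,4], reject
7. q=(0,35) nearest=0 d=34 new=(0,5) → add node 2 parent=0 cost=4
8. q=(10,17) nearest=2 d=12 new=(4,9) → add node 3 parent=2 cost=8
9. q=(2,0) nearest=0 d=1 new=(2,0) → add node 4 parent=0 cost=1
10. q=(9,37) nearest=3 d=28 new=(8,13) → add node 5 parent=3 cost=12
11. q=(5,2) nearest=1 d=1 new=(5,2) → blocked by [3,7]×[2,4], reject
12. q=(23,20) nearest=5 d=15 new=(12,17) → add node 6 parent=5 cost=16
13. q=(10,6) nearest=1 d=5 new=(9,5) → blocked by [3,7]×[2,4], reject
14. q=(21,23) nearest=6 d=9 new=(16,21) → add node 7 parent=6 cost=20
15. q=(20,28) nearest=7 d=7 new=(20,25) → blocked by [17,20]×[16,22], reject
16. q=(7,8) nearest=3 d=3 new=(7,8) → add node 8 parent=3 cost=11
17. q=(3,23) nearest=6 d=9 new=(8,21) → add node 9 parent=6 cost=20
18. q=(11,0) nearest=1 d=6 new=(9,0) → add node 10 parent=1 cost=8
19. q=(12,9) nearest=5 d=4 new=(12,9) → add node 11 parent=5 cost=16
20. q=(8,21) nearest=9 d=0 → coincident, reject
21. q=(2,28) nearest=9 d=7 new=(4,25) → add node 12 parent=9 cost=24
22. q=(19,17) nearest=7 d=4 new=(19,17) → blocked by [17,20]×[16,22], reject
23. q=(7,22) nearest=9 d=1 new=(7,22) → add node 13 parent=9 cost=21
24. q=(7,26) nearest=12 d=3 new=(7,26) → add node 14 parent=12 cost=27
25. q=(8,3) nearest=1 d=3 new=(8,3) → blocked by [3,7]×[2,4], reject
26. q=(21,0) nearest=11 d=9 new=(16,5) → blocked by [15,18]×[6,9], reject
27. q=(6,25) nearest=14 d=1 new=(6,25) → add node 15 parent=14 cost=28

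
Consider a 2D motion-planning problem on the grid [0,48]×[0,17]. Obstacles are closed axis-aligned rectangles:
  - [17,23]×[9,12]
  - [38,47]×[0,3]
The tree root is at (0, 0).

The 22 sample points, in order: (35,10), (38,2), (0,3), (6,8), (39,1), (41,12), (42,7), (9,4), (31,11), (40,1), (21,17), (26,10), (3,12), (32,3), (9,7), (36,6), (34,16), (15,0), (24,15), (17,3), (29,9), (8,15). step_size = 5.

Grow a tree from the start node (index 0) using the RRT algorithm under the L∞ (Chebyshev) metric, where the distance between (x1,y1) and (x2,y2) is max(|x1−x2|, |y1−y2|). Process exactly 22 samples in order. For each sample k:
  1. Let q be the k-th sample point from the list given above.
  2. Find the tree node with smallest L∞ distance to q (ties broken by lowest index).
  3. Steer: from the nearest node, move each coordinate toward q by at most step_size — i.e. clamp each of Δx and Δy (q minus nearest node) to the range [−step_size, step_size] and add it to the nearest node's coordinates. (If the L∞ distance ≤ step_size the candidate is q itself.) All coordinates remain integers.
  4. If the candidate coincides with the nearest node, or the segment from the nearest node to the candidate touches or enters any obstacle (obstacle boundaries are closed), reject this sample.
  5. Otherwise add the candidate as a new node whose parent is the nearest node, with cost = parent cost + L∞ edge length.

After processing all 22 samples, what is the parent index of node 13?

Parent of node 13: 4

1. q=(35,10) nearest=0 d=35 new=(5,5) → add node 1 parent=0 cost=5
2. q=(38,2) nearest=1 d=33 new=(10,2) → add node 2 parent=1 cost=10
3. q=(0,3) nearest=0 d=3 new=(0,3) → add node 3 parent=0 cost=3
4. q=(6,8) nearest=1 d=3 new=(6,8) → add node 4 parent=1 cost=8
5. q=(39,1) nearest=2 d=29 new=(15,1) → add node 5 parent=2 cost=15
6. q=(41,12) nearest=5 d=26 new=(20,6) → add node 6 parent=5 cost=20
7. q=(42,7) nearest=6 d=22 new=(25,7) → add node 7 parent=6 cost=25
8. q=(9,4) nearest=2 d=2 new=(9,4) → add node 8 parent=2 cost=12
9. q=(31,11) nearest=7 d=6 new=(30,11) → add node 9 parent=7 cost=30
10. q=(40,1) nearest=9 d=10 new=(35,6) → add node 10 parent=9 cost=35
11. q=(21,17) nearest=9 d=9 new=(25,16) → add node 11 parent=9 cost=35
12. q=(26,10) nearest=7 d=3 new=(26,10) → add node 12 parent=7 cost=28
13. q=(3,12) nearest=4 d=4 new=(3,12) → add node 13 parent=4 cost=12
14. q=(32,3) nearest=10 d=3 new=(32,3) → add node 14 parent=10 cost=38
15. q=(9,7) nearest=4 d=3 new=(9,7) → add node 15 parent=4 cost=11
16. q=(36,6) nearest=10 d=1 new=(36,6) → add node 16 parent=10 cost=36
17. q=(34,16) nearest=9 d=5 new=(34,16) → add node 17 parent=9 cost=35
18. q=(15,0) nearest=5 d=1 new=(15,0) → add node 18 parent=5 cost=16
19. q=(24,15) nearest=11 d=1 new=(24,15) → add node 19 parent=11 cost=36
20. q=(17,3) nearest=5 d=2 new=(17,3) → add node 20 parent=5 cost=17
21. q=(29,9) nearest=9 d=2 new=(29,9) → add node 21 parent=9 cost=32
22. q=(8,15) nearest=13 d=5 new=(8,15) → add node 22 parent=13 cost=17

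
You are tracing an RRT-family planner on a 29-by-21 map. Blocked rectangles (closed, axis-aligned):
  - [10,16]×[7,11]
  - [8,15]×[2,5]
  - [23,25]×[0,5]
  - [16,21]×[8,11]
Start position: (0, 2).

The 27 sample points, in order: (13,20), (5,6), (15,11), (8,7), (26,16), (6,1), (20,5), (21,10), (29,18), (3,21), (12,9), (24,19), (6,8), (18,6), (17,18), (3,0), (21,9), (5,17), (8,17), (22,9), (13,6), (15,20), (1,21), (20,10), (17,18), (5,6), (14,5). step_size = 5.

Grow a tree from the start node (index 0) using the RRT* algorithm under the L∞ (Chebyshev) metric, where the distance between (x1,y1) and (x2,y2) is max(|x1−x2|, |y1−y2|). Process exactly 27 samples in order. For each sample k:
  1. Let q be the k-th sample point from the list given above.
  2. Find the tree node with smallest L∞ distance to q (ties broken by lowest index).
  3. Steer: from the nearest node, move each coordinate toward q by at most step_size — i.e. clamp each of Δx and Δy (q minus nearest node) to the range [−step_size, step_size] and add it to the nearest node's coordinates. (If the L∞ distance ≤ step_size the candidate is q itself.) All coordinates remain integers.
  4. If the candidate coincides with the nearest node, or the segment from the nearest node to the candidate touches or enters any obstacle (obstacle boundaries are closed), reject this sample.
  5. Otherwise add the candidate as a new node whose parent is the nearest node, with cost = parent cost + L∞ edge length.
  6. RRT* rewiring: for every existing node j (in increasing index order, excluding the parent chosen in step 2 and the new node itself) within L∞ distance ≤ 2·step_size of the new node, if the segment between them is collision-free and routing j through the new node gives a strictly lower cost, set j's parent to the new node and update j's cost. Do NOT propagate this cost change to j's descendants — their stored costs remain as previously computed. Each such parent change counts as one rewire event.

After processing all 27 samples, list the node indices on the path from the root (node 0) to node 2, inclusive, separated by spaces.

1. q=(13,20) nearest=0 d=18 new=(5,7) → add node 1 parent=0 cost=5
2. q=(5,6) nearest=1 d=1 new=(5,6) → add node 2 parent=1 cost=6
3. q=(15,11) nearest=1 d=10 new=(10,11) → blocked by [10,16]×[7,11], reject
4. q=(8,7) nearest=1 d=3 new=(8,7) → add node 3 parent=1 cost=8
5. q=(26,16) nearest=3 d=18 new=(13,12) → blocked by [10,16]×[7,11], reject
6. q=(6,1) nearest=2 d=5 new=(6,1) → add node 4 parent=2 cost=11
7. q=(20,5) nearest=3 d=12 new=(13,5) → blocked by [8,15]×[2,5], reject
8. q=(21,10) nearest=3 d=13 new=(13,10) → blocked by [10,16]×[7,11], reject
9. q=(29,18) nearest=3 d=21 new=(13,12) → blocked by [10,16]×[7,11], reject
10. q=(3,21) nearest=1 d=14 new=(3,12) → add node 5 parent=1 cost=10
11. q=(12,9) nearest=3 d=4 new=(12,9) → blocked by [10,16]×[7,11], reject
12. q=(24,19) nearest=3 d=16 new=(13,12) → blocked by [10,16]×[7,11], reject
13. q=(6,8) nearest=1 d=1 new=(6,8) → add node 6 parent=1 cost=6
14. q=(18,6) nearest=3 d=10 new=(13,6) → add node 7 parent=3 cost=13
15. q=(17,18) nearest=3 d=11 new=(13,12) → blocked by [10,16]×[7,11], reject
16. q=(3,0) nearest=0 d=3 new=(3,0) → add node 8 parent=0 cost=3; rewire 4→8 (6<11)
17. q=(21,9) nearest=7 d=8 new=(18,9) → blocked by [10,16]×[7,11], reject
18. q=(5,17) nearest=5 d=5 new=(5,17) → add node 9 parent=5 cost=15
19. q=(8,17) nearest=9 d=3 new=(8,17) → add node 10 parent=9 cost=18
20. q=(22,9) nearest=7 d=9 new=(18,9) → blocked by [10,16]×[7,11], reject
21. q=(13,6) nearest=7 d=0 → coincident, reject
22. q=(15,20) nearest=10 d=7 new=(13,20) → add node 11 parent=10 cost=23
23. q=(1,21) nearest=9 d=4 new=(1,21) → add node 12 parent=9 cost=19
24. q=(20,10) nearest=7 d=7 new=(18,10) → blocked by [10,16]×[7,11], reject
25. q=(17,18) nearest=11 d=4 new=(17,18) → add node 13 parent=11 cost=27
26. q=(5,6) nearest=2 d=0 → coincident, reject
27. q=(14,5) nearest=7 d=1 new=(14,5) → blocked by [8,15]×[2,5], reject

Path: 0 1 2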